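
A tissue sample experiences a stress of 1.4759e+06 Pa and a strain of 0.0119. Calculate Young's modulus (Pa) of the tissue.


E = stress / strain
E = 1.4759e+06 / 0.0119
E = 1.2403e+08


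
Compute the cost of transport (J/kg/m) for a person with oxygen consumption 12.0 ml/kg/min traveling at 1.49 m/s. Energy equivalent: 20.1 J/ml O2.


Power per kg = VO2 * 20.1 / 60
Power per kg = 12.0 * 20.1 / 60 = 4.0200 W/kg
Cost = power_per_kg / speed
Cost = 4.0200 / 1.49
Cost = 2.6980


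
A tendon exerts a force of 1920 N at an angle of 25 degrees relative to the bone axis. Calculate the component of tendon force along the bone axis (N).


F_eff = F_tendon * cos(theta)
theta = 25 deg = 0.4363 rad
cos(theta) = 0.9063
F_eff = 1920 * 0.9063
F_eff = 1740.1110


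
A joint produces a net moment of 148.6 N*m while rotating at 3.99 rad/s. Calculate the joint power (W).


P = M * omega
P = 148.6 * 3.99
P = 592.9140


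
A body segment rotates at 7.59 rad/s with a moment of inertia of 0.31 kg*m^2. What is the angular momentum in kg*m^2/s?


L = I * omega
L = 0.31 * 7.59
L = 2.3529


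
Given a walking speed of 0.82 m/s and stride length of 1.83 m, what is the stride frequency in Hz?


f = v / stride_length
f = 0.82 / 1.83
f = 0.4481


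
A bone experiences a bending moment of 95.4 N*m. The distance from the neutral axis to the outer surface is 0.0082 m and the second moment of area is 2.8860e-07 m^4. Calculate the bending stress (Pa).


sigma = M * c / I
sigma = 95.4 * 0.0082 / 2.8860e-07
M * c = 0.7823
sigma = 2.7106e+06


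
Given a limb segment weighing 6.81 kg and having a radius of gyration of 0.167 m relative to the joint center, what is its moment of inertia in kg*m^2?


I = m * k^2
I = 6.81 * 0.167^2
k^2 = 0.0279
I = 0.1899


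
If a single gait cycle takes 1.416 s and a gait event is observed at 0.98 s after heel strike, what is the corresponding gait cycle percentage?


pct = (event_time / cycle_time) * 100
pct = (0.98 / 1.416) * 100
ratio = 0.6921
pct = 69.2090


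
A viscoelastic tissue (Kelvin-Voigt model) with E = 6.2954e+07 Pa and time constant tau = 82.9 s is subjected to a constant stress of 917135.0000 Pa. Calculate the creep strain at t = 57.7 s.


epsilon(t) = (sigma/E) * (1 - exp(-t/tau))
sigma/E = 917135.0000 / 6.2954e+07 = 0.0146
exp(-t/tau) = exp(-57.7 / 82.9) = 0.4986
epsilon = 0.0146 * (1 - 0.4986)
epsilon = 0.0073


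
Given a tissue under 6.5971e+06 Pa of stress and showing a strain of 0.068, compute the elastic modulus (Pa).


E = stress / strain
E = 6.5971e+06 / 0.068
E = 9.7016e+07


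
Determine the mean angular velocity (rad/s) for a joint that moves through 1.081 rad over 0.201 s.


omega = delta_theta / delta_t
omega = 1.081 / 0.201
omega = 5.3781


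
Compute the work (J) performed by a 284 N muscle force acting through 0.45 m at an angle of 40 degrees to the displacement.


W = F * d * cos(theta)
theta = 40 deg = 0.6981 rad
cos(theta) = 0.7660
W = 284 * 0.45 * 0.7660
W = 97.9005


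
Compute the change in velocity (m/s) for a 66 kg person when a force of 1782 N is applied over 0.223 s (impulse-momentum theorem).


J = F * dt = 1782 * 0.223 = 397.3860 N*s
delta_v = J / m
delta_v = 397.3860 / 66
delta_v = 6.0210


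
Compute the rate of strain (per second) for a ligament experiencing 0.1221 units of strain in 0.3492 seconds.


strain_rate = delta_strain / delta_t
strain_rate = 0.1221 / 0.3492
strain_rate = 0.3497


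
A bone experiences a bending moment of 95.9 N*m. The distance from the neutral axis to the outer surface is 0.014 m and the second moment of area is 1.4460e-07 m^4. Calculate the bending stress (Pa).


sigma = M * c / I
sigma = 95.9 * 0.014 / 1.4460e-07
M * c = 1.3426
sigma = 9.2849e+06


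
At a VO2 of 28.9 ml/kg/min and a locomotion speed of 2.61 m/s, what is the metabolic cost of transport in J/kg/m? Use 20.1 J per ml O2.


Power per kg = VO2 * 20.1 / 60
Power per kg = 28.9 * 20.1 / 60 = 9.6815 W/kg
Cost = power_per_kg / speed
Cost = 9.6815 / 2.61
Cost = 3.7094


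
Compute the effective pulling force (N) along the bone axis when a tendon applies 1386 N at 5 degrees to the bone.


F_eff = F_tendon * cos(theta)
theta = 5 deg = 0.0873 rad
cos(theta) = 0.9962
F_eff = 1386 * 0.9962
F_eff = 1380.7259


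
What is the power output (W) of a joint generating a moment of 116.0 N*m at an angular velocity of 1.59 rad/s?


P = M * omega
P = 116.0 * 1.59
P = 184.4400


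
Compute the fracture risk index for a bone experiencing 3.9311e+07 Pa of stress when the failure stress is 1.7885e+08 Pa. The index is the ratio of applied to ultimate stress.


FRI = applied / ultimate
FRI = 3.9311e+07 / 1.7885e+08
FRI = 0.2198


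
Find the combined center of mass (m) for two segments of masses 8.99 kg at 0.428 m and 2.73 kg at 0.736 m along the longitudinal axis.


COM = (m1*x1 + m2*x2) / (m1 + m2)
COM = (8.99*0.428 + 2.73*0.736) / (8.99 + 2.73)
Numerator = 5.8570
Denominator = 11.7200
COM = 0.4997


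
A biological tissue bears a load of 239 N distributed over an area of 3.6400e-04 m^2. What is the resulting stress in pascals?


stress = F / A
stress = 239 / 3.6400e-04
stress = 656593.4066


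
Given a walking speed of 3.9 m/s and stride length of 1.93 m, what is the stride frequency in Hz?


f = v / stride_length
f = 3.9 / 1.93
f = 2.0207


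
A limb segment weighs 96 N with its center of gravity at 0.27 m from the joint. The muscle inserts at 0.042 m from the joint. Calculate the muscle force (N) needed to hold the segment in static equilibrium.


F_muscle = W * d_load / d_muscle
F_muscle = 96 * 0.27 / 0.042
Numerator = 25.9200
F_muscle = 617.1429


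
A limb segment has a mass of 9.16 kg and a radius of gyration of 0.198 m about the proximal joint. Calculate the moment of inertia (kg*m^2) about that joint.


I = m * k^2
I = 9.16 * 0.198^2
k^2 = 0.0392
I = 0.3591


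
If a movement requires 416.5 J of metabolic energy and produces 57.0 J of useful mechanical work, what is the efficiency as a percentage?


eta = (W_mech / E_meta) * 100
eta = (57.0 / 416.5) * 100
ratio = 0.1369
eta = 13.6855


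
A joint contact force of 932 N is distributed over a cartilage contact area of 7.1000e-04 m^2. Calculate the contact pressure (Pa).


P = F / A
P = 932 / 7.1000e-04
P = 1.3127e+06


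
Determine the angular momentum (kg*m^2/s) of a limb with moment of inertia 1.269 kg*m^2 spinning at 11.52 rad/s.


L = I * omega
L = 1.269 * 11.52
L = 14.6189


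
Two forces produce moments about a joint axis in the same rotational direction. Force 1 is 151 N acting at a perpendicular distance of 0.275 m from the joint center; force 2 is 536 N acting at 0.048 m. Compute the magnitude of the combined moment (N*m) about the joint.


M = F1 * d1 + F2 * d2
M = 151 * 0.275 + 536 * 0.048
M = 41.5250 + 25.7280
M = 67.2530


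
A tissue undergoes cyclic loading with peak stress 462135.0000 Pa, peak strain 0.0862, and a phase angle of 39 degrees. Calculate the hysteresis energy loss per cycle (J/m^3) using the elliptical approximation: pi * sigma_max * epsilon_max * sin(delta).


E_loss = pi * sigma_max * epsilon_max * sin(delta)
delta = 39 deg = 0.6807 rad
sin(delta) = 0.6293
E_loss = pi * 462135.0000 * 0.0862 * 0.6293
E_loss = 78758.5666


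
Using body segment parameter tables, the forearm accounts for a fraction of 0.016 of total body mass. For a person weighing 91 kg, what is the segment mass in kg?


m_segment = body_mass * fraction
m_segment = 91 * 0.016
m_segment = 1.4560


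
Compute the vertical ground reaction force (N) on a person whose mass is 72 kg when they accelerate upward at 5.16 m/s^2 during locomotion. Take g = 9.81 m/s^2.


GRF = m * (g + a)
GRF = 72 * (9.81 + 5.16)
GRF = 72 * 14.9700
GRF = 1077.8400


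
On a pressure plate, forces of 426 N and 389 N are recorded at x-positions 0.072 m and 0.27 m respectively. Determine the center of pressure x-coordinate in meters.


COP_x = (F1*x1 + F2*x2) / (F1 + F2)
COP_x = (426*0.072 + 389*0.27) / (426 + 389)
Numerator = 135.7020
Denominator = 815
COP_x = 0.1665


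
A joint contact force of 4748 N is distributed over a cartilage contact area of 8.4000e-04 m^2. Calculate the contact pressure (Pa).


P = F / A
P = 4748 / 8.4000e-04
P = 5.6524e+06


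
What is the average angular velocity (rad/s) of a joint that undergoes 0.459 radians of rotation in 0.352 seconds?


omega = delta_theta / delta_t
omega = 0.459 / 0.352
omega = 1.3040


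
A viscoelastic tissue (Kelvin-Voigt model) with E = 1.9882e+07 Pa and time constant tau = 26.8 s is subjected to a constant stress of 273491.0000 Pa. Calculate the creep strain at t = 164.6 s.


epsilon(t) = (sigma/E) * (1 - exp(-t/tau))
sigma/E = 273491.0000 / 1.9882e+07 = 0.0138
exp(-t/tau) = exp(-164.6 / 26.8) = 0.0022
epsilon = 0.0138 * (1 - 0.0022)
epsilon = 0.0137


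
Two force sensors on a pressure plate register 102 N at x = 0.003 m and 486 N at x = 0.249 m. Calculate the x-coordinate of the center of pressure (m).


COP_x = (F1*x1 + F2*x2) / (F1 + F2)
COP_x = (102*0.003 + 486*0.249) / (102 + 486)
Numerator = 121.3200
Denominator = 588
COP_x = 0.2063


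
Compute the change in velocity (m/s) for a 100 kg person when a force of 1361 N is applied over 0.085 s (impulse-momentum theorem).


J = F * dt = 1361 * 0.085 = 115.6850 N*s
delta_v = J / m
delta_v = 115.6850 / 100
delta_v = 1.1568


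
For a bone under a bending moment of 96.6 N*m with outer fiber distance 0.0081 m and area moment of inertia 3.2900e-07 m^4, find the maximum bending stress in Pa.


sigma = M * c / I
sigma = 96.6 * 0.0081 / 3.2900e-07
M * c = 0.7825
sigma = 2.3783e+06


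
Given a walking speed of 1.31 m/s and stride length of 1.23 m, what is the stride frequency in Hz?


f = v / stride_length
f = 1.31 / 1.23
f = 1.0650


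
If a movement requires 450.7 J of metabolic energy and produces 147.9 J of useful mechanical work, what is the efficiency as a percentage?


eta = (W_mech / E_meta) * 100
eta = (147.9 / 450.7) * 100
ratio = 0.3282
eta = 32.8156


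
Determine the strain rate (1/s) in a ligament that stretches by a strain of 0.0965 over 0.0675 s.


strain_rate = delta_strain / delta_t
strain_rate = 0.0965 / 0.0675
strain_rate = 1.4296


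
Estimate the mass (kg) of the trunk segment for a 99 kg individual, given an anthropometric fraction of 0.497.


m_segment = body_mass * fraction
m_segment = 99 * 0.497
m_segment = 49.2030


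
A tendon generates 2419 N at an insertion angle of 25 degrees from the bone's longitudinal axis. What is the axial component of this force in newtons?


F_eff = F_tendon * cos(theta)
theta = 25 deg = 0.4363 rad
cos(theta) = 0.9063
F_eff = 2419 * 0.9063
F_eff = 2192.3585


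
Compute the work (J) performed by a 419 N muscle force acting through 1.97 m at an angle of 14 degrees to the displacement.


W = F * d * cos(theta)
theta = 14 deg = 0.2443 rad
cos(theta) = 0.9703
W = 419 * 1.97 * 0.9703
W = 800.9112


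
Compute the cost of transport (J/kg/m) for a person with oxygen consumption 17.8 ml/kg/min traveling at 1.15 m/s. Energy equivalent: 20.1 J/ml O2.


Power per kg = VO2 * 20.1 / 60
Power per kg = 17.8 * 20.1 / 60 = 5.9630 W/kg
Cost = power_per_kg / speed
Cost = 5.9630 / 1.15
Cost = 5.1852


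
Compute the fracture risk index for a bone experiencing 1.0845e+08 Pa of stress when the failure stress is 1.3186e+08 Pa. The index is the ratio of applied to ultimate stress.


FRI = applied / ultimate
FRI = 1.0845e+08 / 1.3186e+08
FRI = 0.8225


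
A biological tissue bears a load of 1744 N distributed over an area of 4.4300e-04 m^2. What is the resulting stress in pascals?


stress = F / A
stress = 1744 / 4.4300e-04
stress = 3.9368e+06


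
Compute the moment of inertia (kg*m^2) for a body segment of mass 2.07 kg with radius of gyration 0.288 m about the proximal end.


I = m * k^2
I = 2.07 * 0.288^2
k^2 = 0.0829
I = 0.1717


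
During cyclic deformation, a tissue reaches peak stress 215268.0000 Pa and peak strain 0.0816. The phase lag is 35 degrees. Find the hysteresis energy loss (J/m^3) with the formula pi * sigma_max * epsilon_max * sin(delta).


E_loss = pi * sigma_max * epsilon_max * sin(delta)
delta = 35 deg = 0.6109 rad
sin(delta) = 0.5736
E_loss = pi * 215268.0000 * 0.0816 * 0.5736
E_loss = 31652.7034


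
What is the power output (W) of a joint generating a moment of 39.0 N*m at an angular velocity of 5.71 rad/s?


P = M * omega
P = 39.0 * 5.71
P = 222.6900


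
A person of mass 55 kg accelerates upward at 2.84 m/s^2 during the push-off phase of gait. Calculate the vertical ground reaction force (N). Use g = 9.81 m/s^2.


GRF = m * (g + a)
GRF = 55 * (9.81 + 2.84)
GRF = 55 * 12.6500
GRF = 695.7500


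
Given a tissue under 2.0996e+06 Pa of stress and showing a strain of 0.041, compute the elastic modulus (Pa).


E = stress / strain
E = 2.0996e+06 / 0.041
E = 5.1210e+07


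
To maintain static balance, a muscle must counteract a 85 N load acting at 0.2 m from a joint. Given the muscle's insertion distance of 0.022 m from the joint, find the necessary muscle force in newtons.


F_muscle = W * d_load / d_muscle
F_muscle = 85 * 0.2 / 0.022
Numerator = 17.0000
F_muscle = 772.7273


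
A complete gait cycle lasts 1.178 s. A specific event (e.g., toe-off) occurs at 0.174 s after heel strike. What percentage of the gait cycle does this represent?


pct = (event_time / cycle_time) * 100
pct = (0.174 / 1.178) * 100
ratio = 0.1477
pct = 14.7708


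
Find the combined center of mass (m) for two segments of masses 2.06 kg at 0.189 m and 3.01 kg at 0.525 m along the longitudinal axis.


COM = (m1*x1 + m2*x2) / (m1 + m2)
COM = (2.06*0.189 + 3.01*0.525) / (2.06 + 3.01)
Numerator = 1.9696
Denominator = 5.0700
COM = 0.3885


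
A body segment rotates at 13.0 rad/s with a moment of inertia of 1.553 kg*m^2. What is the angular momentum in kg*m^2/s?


L = I * omega
L = 1.553 * 13.0
L = 20.1890


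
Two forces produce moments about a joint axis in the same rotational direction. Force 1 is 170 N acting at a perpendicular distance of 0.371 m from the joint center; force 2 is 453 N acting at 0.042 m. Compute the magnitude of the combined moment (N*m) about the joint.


M = F1 * d1 + F2 * d2
M = 170 * 0.371 + 453 * 0.042
M = 63.0700 + 19.0260
M = 82.0960


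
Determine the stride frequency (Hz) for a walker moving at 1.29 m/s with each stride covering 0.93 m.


f = v / stride_length
f = 1.29 / 0.93
f = 1.3871


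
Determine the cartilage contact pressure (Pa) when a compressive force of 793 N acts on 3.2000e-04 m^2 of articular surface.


P = F / A
P = 793 / 3.2000e-04
P = 2.4781e+06


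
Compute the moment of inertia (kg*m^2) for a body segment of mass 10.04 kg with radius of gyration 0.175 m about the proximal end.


I = m * k^2
I = 10.04 * 0.175^2
k^2 = 0.0306
I = 0.3075


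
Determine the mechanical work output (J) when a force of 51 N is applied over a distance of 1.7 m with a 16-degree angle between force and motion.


W = F * d * cos(theta)
theta = 16 deg = 0.2793 rad
cos(theta) = 0.9613
W = 51 * 1.7 * 0.9613
W = 83.3414


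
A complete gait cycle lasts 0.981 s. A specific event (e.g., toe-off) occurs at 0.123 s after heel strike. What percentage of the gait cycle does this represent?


pct = (event_time / cycle_time) * 100
pct = (0.123 / 0.981) * 100
ratio = 0.1254
pct = 12.5382


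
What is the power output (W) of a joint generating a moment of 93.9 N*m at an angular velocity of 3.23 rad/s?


P = M * omega
P = 93.9 * 3.23
P = 303.2970


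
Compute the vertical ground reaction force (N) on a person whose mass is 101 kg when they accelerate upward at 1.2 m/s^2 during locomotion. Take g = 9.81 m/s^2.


GRF = m * (g + a)
GRF = 101 * (9.81 + 1.2)
GRF = 101 * 11.0100
GRF = 1112.0100


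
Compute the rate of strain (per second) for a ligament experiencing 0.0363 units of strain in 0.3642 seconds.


strain_rate = delta_strain / delta_t
strain_rate = 0.0363 / 0.3642
strain_rate = 0.0997


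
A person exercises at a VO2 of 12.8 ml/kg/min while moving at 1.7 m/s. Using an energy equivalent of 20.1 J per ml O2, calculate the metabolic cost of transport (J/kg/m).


Power per kg = VO2 * 20.1 / 60
Power per kg = 12.8 * 20.1 / 60 = 4.2880 W/kg
Cost = power_per_kg / speed
Cost = 4.2880 / 1.7
Cost = 2.5224


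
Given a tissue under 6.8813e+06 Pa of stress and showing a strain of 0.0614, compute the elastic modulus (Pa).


E = stress / strain
E = 6.8813e+06 / 0.0614
E = 1.1207e+08


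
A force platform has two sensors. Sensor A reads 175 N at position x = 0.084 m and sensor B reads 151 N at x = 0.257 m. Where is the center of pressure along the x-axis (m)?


COP_x = (F1*x1 + F2*x2) / (F1 + F2)
COP_x = (175*0.084 + 151*0.257) / (175 + 151)
Numerator = 53.5070
Denominator = 326
COP_x = 0.1641


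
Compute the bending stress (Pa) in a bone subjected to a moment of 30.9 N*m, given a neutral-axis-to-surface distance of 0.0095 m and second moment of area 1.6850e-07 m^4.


sigma = M * c / I
sigma = 30.9 * 0.0095 / 1.6850e-07
M * c = 0.2935
sigma = 1.7421e+06


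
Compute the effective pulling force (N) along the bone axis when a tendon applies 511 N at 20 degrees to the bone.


F_eff = F_tendon * cos(theta)
theta = 20 deg = 0.3491 rad
cos(theta) = 0.9397
F_eff = 511 * 0.9397
F_eff = 480.1829


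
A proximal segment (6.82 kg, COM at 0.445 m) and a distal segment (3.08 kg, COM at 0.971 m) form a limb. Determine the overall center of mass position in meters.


COM = (m1*x1 + m2*x2) / (m1 + m2)
COM = (6.82*0.445 + 3.08*0.971) / (6.82 + 3.08)
Numerator = 6.0256
Denominator = 9.9000
COM = 0.6086


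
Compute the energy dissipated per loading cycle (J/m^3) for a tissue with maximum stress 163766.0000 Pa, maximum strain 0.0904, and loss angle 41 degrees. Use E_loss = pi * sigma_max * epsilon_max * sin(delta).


E_loss = pi * sigma_max * epsilon_max * sin(delta)
delta = 41 deg = 0.7156 rad
sin(delta) = 0.6561
E_loss = pi * 163766.0000 * 0.0904 * 0.6561
E_loss = 30513.0037


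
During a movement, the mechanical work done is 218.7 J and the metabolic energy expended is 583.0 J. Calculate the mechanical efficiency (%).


eta = (W_mech / E_meta) * 100
eta = (218.7 / 583.0) * 100
ratio = 0.3751
eta = 37.5129


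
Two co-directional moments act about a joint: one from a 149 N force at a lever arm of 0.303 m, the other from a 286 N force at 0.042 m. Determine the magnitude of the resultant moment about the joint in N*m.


M = F1 * d1 + F2 * d2
M = 149 * 0.303 + 286 * 0.042
M = 45.1470 + 12.0120
M = 57.1590


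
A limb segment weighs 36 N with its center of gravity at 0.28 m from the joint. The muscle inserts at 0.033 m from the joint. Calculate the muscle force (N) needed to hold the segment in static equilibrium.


F_muscle = W * d_load / d_muscle
F_muscle = 36 * 0.28 / 0.033
Numerator = 10.0800
F_muscle = 305.4545


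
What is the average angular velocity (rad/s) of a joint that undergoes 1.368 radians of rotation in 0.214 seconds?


omega = delta_theta / delta_t
omega = 1.368 / 0.214
omega = 6.3925


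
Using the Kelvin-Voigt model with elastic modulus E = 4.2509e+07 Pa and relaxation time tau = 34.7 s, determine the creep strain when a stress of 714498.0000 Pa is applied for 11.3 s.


epsilon(t) = (sigma/E) * (1 - exp(-t/tau))
sigma/E = 714498.0000 / 4.2509e+07 = 0.0168
exp(-t/tau) = exp(-11.3 / 34.7) = 0.7221
epsilon = 0.0168 * (1 - 0.7221)
epsilon = 0.0047


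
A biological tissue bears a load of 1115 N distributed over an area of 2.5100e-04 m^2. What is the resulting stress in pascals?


stress = F / A
stress = 1115 / 2.5100e-04
stress = 4.4422e+06


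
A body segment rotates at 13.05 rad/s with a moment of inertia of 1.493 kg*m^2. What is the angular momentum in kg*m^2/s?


L = I * omega
L = 1.493 * 13.05
L = 19.4837


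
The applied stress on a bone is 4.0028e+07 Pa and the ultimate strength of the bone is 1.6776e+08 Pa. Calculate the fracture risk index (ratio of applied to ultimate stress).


FRI = applied / ultimate
FRI = 4.0028e+07 / 1.6776e+08
FRI = 0.2386


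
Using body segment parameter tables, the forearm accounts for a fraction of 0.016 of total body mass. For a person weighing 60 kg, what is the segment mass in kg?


m_segment = body_mass * fraction
m_segment = 60 * 0.016
m_segment = 0.9600


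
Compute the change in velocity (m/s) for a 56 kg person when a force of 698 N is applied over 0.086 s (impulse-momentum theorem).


J = F * dt = 698 * 0.086 = 60.0280 N*s
delta_v = J / m
delta_v = 60.0280 / 56
delta_v = 1.0719


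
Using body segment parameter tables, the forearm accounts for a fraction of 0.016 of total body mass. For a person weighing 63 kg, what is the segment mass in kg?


m_segment = body_mass * fraction
m_segment = 63 * 0.016
m_segment = 1.0080


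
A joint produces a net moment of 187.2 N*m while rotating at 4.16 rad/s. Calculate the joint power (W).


P = M * omega
P = 187.2 * 4.16
P = 778.7520


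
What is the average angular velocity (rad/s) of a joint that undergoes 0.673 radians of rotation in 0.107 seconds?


omega = delta_theta / delta_t
omega = 0.673 / 0.107
omega = 6.2897


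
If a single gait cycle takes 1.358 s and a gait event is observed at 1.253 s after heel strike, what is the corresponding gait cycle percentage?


pct = (event_time / cycle_time) * 100
pct = (1.253 / 1.358) * 100
ratio = 0.9227
pct = 92.2680


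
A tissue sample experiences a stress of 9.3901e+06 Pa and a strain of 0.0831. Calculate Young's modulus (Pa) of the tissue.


E = stress / strain
E = 9.3901e+06 / 0.0831
E = 1.1300e+08


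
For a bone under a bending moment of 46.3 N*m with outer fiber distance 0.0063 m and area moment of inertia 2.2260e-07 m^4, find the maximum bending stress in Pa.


sigma = M * c / I
sigma = 46.3 * 0.0063 / 2.2260e-07
M * c = 0.2917
sigma = 1.3104e+06


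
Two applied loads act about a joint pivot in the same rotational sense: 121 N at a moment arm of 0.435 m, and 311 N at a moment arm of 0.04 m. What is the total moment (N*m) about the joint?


M = F1 * d1 + F2 * d2
M = 121 * 0.435 + 311 * 0.04
M = 52.6350 + 12.4400
M = 65.0750


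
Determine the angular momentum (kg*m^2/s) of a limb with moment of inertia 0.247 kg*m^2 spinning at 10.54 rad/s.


L = I * omega
L = 0.247 * 10.54
L = 2.6034


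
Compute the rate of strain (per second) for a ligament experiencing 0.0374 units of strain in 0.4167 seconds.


strain_rate = delta_strain / delta_t
strain_rate = 0.0374 / 0.4167
strain_rate = 0.0898


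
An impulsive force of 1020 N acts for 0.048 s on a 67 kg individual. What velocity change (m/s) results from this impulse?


J = F * dt = 1020 * 0.048 = 48.9600 N*s
delta_v = J / m
delta_v = 48.9600 / 67
delta_v = 0.7307


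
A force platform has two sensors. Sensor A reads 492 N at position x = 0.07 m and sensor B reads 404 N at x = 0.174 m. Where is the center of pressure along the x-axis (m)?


COP_x = (F1*x1 + F2*x2) / (F1 + F2)
COP_x = (492*0.07 + 404*0.174) / (492 + 404)
Numerator = 104.7360
Denominator = 896
COP_x = 0.1169


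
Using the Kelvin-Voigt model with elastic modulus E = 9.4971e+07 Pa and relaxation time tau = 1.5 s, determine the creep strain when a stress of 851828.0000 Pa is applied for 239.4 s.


epsilon(t) = (sigma/E) * (1 - exp(-t/tau))
sigma/E = 851828.0000 / 9.4971e+07 = 0.0090
exp(-t/tau) = exp(-239.4 / 1.5) = 4.8596e-70
epsilon = 0.0090 * (1 - 4.8596e-70)
epsilon = 0.0090


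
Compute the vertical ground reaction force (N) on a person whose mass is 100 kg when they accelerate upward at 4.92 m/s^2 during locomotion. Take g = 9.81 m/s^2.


GRF = m * (g + a)
GRF = 100 * (9.81 + 4.92)
GRF = 100 * 14.7300
GRF = 1473.0000


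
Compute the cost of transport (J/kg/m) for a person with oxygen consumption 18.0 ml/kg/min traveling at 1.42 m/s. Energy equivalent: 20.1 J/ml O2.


Power per kg = VO2 * 20.1 / 60
Power per kg = 18.0 * 20.1 / 60 = 6.0300 W/kg
Cost = power_per_kg / speed
Cost = 6.0300 / 1.42
Cost = 4.2465


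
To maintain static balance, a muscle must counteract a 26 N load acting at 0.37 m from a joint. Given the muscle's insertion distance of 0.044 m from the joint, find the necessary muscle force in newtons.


F_muscle = W * d_load / d_muscle
F_muscle = 26 * 0.37 / 0.044
Numerator = 9.6200
F_muscle = 218.6364


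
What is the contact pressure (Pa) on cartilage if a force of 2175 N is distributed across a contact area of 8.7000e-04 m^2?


P = F / A
P = 2175 / 8.7000e-04
P = 2.5000e+06


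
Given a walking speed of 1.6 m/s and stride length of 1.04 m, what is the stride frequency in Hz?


f = v / stride_length
f = 1.6 / 1.04
f = 1.5385


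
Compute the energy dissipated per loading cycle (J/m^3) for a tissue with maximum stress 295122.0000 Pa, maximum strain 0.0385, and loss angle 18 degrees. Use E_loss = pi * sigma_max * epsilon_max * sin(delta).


E_loss = pi * sigma_max * epsilon_max * sin(delta)
delta = 18 deg = 0.3142 rad
sin(delta) = 0.3090
E_loss = pi * 295122.0000 * 0.0385 * 0.3090
E_loss = 11030.4836


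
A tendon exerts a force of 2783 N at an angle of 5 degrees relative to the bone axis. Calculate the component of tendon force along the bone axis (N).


F_eff = F_tendon * cos(theta)
theta = 5 deg = 0.0873 rad
cos(theta) = 0.9962
F_eff = 2783 * 0.9962
F_eff = 2772.4098


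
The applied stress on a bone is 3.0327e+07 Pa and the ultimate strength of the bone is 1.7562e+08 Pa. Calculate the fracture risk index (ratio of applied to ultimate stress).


FRI = applied / ultimate
FRI = 3.0327e+07 / 1.7562e+08
FRI = 0.1727


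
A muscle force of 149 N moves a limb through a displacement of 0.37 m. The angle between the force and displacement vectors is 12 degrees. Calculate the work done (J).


W = F * d * cos(theta)
theta = 12 deg = 0.2094 rad
cos(theta) = 0.9781
W = 149 * 0.37 * 0.9781
W = 53.9253


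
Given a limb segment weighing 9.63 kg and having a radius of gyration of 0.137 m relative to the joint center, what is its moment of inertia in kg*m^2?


I = m * k^2
I = 9.63 * 0.137^2
k^2 = 0.0188
I = 0.1807


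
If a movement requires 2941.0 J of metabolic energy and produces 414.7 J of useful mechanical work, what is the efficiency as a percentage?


eta = (W_mech / E_meta) * 100
eta = (414.7 / 2941.0) * 100
ratio = 0.1410
eta = 14.1006


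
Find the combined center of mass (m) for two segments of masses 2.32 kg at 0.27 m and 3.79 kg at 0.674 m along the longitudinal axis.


COM = (m1*x1 + m2*x2) / (m1 + m2)
COM = (2.32*0.27 + 3.79*0.674) / (2.32 + 3.79)
Numerator = 3.1809
Denominator = 6.1100
COM = 0.5206


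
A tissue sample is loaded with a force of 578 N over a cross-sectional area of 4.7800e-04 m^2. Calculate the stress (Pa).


stress = F / A
stress = 578 / 4.7800e-04
stress = 1.2092e+06


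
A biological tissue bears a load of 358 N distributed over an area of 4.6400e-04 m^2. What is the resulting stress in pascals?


stress = F / A
stress = 358 / 4.6400e-04
stress = 771551.7241


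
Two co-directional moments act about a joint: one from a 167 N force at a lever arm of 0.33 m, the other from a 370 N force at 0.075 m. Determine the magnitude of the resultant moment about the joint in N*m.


M = F1 * d1 + F2 * d2
M = 167 * 0.33 + 370 * 0.075
M = 55.1100 + 27.7500
M = 82.8600


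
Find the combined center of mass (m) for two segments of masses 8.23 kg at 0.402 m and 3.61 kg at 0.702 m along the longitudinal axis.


COM = (m1*x1 + m2*x2) / (m1 + m2)
COM = (8.23*0.402 + 3.61*0.702) / (8.23 + 3.61)
Numerator = 5.8427
Denominator = 11.8400
COM = 0.4935


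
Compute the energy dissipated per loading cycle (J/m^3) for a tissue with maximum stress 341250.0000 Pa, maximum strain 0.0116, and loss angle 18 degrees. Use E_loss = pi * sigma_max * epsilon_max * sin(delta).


E_loss = pi * sigma_max * epsilon_max * sin(delta)
delta = 18 deg = 0.3142 rad
sin(delta) = 0.3090
E_loss = pi * 341250.0000 * 0.0116 * 0.3090
E_loss = 3842.9336


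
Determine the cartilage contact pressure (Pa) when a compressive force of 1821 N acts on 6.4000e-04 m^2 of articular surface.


P = F / A
P = 1821 / 6.4000e-04
P = 2.8453e+06


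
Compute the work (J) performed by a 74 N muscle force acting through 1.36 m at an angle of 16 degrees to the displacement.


W = F * d * cos(theta)
theta = 16 deg = 0.2793 rad
cos(theta) = 0.9613
W = 74 * 1.36 * 0.9613
W = 96.7414


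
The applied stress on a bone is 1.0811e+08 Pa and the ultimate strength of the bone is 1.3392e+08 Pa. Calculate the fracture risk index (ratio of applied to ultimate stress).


FRI = applied / ultimate
FRI = 1.0811e+08 / 1.3392e+08
FRI = 0.8073


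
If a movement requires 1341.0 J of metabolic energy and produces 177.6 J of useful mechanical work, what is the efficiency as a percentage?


eta = (W_mech / E_meta) * 100
eta = (177.6 / 1341.0) * 100
ratio = 0.1324
eta = 13.2438


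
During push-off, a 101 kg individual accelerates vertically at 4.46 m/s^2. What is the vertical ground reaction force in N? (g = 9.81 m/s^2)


GRF = m * (g + a)
GRF = 101 * (9.81 + 4.46)
GRF = 101 * 14.2700
GRF = 1441.2700


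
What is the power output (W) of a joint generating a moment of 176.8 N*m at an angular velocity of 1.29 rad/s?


P = M * omega
P = 176.8 * 1.29
P = 228.0720


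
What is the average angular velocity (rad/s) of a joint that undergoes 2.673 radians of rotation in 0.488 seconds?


omega = delta_theta / delta_t
omega = 2.673 / 0.488
omega = 5.4775


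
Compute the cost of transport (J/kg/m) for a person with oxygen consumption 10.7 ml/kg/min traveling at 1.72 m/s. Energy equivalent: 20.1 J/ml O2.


Power per kg = VO2 * 20.1 / 60
Power per kg = 10.7 * 20.1 / 60 = 3.5845 W/kg
Cost = power_per_kg / speed
Cost = 3.5845 / 1.72
Cost = 2.0840


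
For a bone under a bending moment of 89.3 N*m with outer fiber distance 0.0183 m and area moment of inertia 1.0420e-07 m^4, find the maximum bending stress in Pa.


sigma = M * c / I
sigma = 89.3 * 0.0183 / 1.0420e-07
M * c = 1.6342
sigma = 1.5683e+07


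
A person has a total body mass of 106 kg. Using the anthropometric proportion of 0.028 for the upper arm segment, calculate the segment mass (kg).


m_segment = body_mass * fraction
m_segment = 106 * 0.028
m_segment = 2.9680


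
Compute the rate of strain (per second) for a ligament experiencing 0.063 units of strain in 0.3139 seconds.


strain_rate = delta_strain / delta_t
strain_rate = 0.063 / 0.3139
strain_rate = 0.2007


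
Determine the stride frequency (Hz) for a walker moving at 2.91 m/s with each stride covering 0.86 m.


f = v / stride_length
f = 2.91 / 0.86
f = 3.3837


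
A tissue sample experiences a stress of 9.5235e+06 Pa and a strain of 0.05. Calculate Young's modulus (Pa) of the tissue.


E = stress / strain
E = 9.5235e+06 / 0.05
E = 1.9047e+08


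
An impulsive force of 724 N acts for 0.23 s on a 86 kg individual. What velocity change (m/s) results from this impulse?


J = F * dt = 724 * 0.23 = 166.5200 N*s
delta_v = J / m
delta_v = 166.5200 / 86
delta_v = 1.9363


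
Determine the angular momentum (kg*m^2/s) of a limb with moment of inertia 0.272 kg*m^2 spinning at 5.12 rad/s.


L = I * omega
L = 0.272 * 5.12
L = 1.3926


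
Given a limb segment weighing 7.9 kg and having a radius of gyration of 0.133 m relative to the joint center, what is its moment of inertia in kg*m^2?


I = m * k^2
I = 7.9 * 0.133^2
k^2 = 0.0177
I = 0.1397


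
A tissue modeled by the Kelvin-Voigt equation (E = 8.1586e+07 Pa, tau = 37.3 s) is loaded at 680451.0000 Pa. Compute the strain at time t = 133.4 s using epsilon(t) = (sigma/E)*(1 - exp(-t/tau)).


epsilon(t) = (sigma/E) * (1 - exp(-t/tau))
sigma/E = 680451.0000 / 8.1586e+07 = 0.0083
exp(-t/tau) = exp(-133.4 / 37.3) = 0.0280
epsilon = 0.0083 * (1 - 0.0280)
epsilon = 0.0081


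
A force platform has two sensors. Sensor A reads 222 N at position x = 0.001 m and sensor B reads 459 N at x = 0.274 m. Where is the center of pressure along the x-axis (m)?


COP_x = (F1*x1 + F2*x2) / (F1 + F2)
COP_x = (222*0.001 + 459*0.274) / (222 + 459)
Numerator = 125.9880
Denominator = 681
COP_x = 0.1850


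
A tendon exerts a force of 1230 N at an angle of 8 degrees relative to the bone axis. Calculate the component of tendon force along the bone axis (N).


F_eff = F_tendon * cos(theta)
theta = 8 deg = 0.1396 rad
cos(theta) = 0.9903
F_eff = 1230 * 0.9903
F_eff = 1218.0297


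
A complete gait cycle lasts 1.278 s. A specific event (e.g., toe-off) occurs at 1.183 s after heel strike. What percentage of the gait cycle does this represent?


pct = (event_time / cycle_time) * 100
pct = (1.183 / 1.278) * 100
ratio = 0.9257
pct = 92.5665


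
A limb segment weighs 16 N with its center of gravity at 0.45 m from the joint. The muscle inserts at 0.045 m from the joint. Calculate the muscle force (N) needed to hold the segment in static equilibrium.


F_muscle = W * d_load / d_muscle
F_muscle = 16 * 0.45 / 0.045
Numerator = 7.2000
F_muscle = 160.0000


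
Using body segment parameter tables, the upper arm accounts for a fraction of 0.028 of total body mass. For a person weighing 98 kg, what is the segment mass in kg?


m_segment = body_mass * fraction
m_segment = 98 * 0.028
m_segment = 2.7440


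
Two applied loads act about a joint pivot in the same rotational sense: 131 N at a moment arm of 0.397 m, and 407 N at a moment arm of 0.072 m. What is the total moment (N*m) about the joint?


M = F1 * d1 + F2 * d2
M = 131 * 0.397 + 407 * 0.072
M = 52.0070 + 29.3040
M = 81.3110


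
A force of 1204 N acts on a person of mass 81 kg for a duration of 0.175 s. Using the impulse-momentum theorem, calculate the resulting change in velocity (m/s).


J = F * dt = 1204 * 0.175 = 210.7000 N*s
delta_v = J / m
delta_v = 210.7000 / 81
delta_v = 2.6012


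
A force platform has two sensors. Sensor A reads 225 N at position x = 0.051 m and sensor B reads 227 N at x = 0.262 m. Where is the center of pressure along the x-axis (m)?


COP_x = (F1*x1 + F2*x2) / (F1 + F2)
COP_x = (225*0.051 + 227*0.262) / (225 + 227)
Numerator = 70.9490
Denominator = 452
COP_x = 0.1570


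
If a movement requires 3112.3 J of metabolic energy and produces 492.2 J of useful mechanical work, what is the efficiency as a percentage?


eta = (W_mech / E_meta) * 100
eta = (492.2 / 3112.3) * 100
ratio = 0.1581
eta = 15.8147


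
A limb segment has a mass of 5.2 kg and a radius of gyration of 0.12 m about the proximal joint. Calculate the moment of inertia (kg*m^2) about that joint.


I = m * k^2
I = 5.2 * 0.12^2
k^2 = 0.0144
I = 0.0749


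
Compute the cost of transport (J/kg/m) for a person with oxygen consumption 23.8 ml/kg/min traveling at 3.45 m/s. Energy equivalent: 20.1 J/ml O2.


Power per kg = VO2 * 20.1 / 60
Power per kg = 23.8 * 20.1 / 60 = 7.9730 W/kg
Cost = power_per_kg / speed
Cost = 7.9730 / 3.45
Cost = 2.3110


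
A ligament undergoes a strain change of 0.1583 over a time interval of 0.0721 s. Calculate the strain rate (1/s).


strain_rate = delta_strain / delta_t
strain_rate = 0.1583 / 0.0721
strain_rate = 2.1956


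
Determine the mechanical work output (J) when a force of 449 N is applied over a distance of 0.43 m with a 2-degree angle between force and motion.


W = F * d * cos(theta)
theta = 2 deg = 0.0349 rad
cos(theta) = 0.9994
W = 449 * 0.43 * 0.9994
W = 192.9524


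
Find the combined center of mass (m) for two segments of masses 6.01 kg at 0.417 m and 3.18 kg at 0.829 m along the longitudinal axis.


COM = (m1*x1 + m2*x2) / (m1 + m2)
COM = (6.01*0.417 + 3.18*0.829) / (6.01 + 3.18)
Numerator = 5.1424
Denominator = 9.1900
COM = 0.5596


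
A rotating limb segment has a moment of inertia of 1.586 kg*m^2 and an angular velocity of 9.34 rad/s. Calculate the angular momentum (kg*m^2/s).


L = I * omega
L = 1.586 * 9.34
L = 14.8132


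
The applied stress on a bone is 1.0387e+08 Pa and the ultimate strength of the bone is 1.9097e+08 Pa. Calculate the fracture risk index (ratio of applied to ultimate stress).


FRI = applied / ultimate
FRI = 1.0387e+08 / 1.9097e+08
FRI = 0.5439


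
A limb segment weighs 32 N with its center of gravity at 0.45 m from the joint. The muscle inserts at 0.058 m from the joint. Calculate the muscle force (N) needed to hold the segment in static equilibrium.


F_muscle = W * d_load / d_muscle
F_muscle = 32 * 0.45 / 0.058
Numerator = 14.4000
F_muscle = 248.2759


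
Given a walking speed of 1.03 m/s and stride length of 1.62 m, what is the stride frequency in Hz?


f = v / stride_length
f = 1.03 / 1.62
f = 0.6358


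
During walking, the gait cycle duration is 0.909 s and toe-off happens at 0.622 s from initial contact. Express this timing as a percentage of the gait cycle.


pct = (event_time / cycle_time) * 100
pct = (0.622 / 0.909) * 100
ratio = 0.6843
pct = 68.4268


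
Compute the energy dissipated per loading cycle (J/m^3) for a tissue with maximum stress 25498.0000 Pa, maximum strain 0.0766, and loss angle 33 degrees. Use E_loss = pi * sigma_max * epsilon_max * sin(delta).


E_loss = pi * sigma_max * epsilon_max * sin(delta)
delta = 33 deg = 0.5760 rad
sin(delta) = 0.5446
E_loss = pi * 25498.0000 * 0.0766 * 0.5446
E_loss = 3341.9006


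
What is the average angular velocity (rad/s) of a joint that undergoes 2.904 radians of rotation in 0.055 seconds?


omega = delta_theta / delta_t
omega = 2.904 / 0.055
omega = 52.8000


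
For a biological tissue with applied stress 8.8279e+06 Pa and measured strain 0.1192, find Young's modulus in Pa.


E = stress / strain
E = 8.8279e+06 / 0.1192
E = 7.4060e+07


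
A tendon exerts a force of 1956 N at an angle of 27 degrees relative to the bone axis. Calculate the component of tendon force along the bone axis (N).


F_eff = F_tendon * cos(theta)
theta = 27 deg = 0.4712 rad
cos(theta) = 0.8910
F_eff = 1956 * 0.8910
F_eff = 1742.8088


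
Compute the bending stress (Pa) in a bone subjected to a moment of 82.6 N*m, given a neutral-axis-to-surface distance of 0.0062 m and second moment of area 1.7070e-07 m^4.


sigma = M * c / I
sigma = 82.6 * 0.0062 / 1.7070e-07
M * c = 0.5121
sigma = 3.0001e+06


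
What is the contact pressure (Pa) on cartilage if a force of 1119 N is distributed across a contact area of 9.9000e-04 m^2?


P = F / A
P = 1119 / 9.9000e-04
P = 1.1303e+06


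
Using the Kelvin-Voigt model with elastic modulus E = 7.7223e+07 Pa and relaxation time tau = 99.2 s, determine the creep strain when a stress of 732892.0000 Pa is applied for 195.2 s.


epsilon(t) = (sigma/E) * (1 - exp(-t/tau))
sigma/E = 732892.0000 / 7.7223e+07 = 0.0095
exp(-t/tau) = exp(-195.2 / 99.2) = 0.1398
epsilon = 0.0095 * (1 - 0.1398)
epsilon = 0.0082


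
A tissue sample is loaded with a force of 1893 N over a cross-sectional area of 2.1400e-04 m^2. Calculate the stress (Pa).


stress = F / A
stress = 1893 / 2.1400e-04
stress = 8.8458e+06


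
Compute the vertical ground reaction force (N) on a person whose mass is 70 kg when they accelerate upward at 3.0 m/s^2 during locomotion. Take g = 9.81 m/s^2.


GRF = m * (g + a)
GRF = 70 * (9.81 + 3.0)
GRF = 70 * 12.8100
GRF = 896.7000


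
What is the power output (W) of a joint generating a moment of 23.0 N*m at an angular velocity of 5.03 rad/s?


P = M * omega
P = 23.0 * 5.03
P = 115.6900


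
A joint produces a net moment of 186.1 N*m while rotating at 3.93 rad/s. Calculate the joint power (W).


P = M * omega
P = 186.1 * 3.93
P = 731.3730


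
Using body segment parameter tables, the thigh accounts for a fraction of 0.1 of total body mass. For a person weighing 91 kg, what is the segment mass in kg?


m_segment = body_mass * fraction
m_segment = 91 * 0.1
m_segment = 9.1000
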